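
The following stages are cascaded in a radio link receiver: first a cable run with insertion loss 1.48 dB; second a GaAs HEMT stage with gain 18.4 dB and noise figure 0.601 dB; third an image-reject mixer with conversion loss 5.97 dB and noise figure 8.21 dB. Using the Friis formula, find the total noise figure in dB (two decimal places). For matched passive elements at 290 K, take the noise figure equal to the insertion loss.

2.38 dB

Convert to linear (a loss of L dB is a gain of −L dB): F_i = 10^(NF_i/10), G_i = 10^(G_i,dB/10)
  Stage 1: F_1 = 10^(1.48/10) = 1.406, G_1 = 10^(−1.48/10) = 0.7112
  Stage 2: F_2 = 10^(0.601/10) = 1.148, G_2 = 10^(18.4/10) = 69.18
  Stage 3: F_3 = 10^(8.21/10) = 6.622, G_3 = 10^(−5.97/10) = 0.2529
Friis cascade:
  F = 1.406 + (1.148 − 1)/0.7112 + (6.622 − 1)/49.20 = 1.729
NF = 10 log₁₀(1.729) = 2.38 dB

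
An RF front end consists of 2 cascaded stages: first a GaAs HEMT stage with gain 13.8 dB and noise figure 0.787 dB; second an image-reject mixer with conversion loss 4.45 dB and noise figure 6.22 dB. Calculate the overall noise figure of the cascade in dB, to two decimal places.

1.24 dB

Convert to linear (a loss of L dB is a gain of −L dB): F_i = 10^(NF_i/10), G_i = 10^(G_i,dB/10)
  Stage 1: F_1 = 10^(0.787/10) = 1.199, G_1 = 10^(13.8/10) = 23.99
  Stage 2: F_2 = 10^(6.22/10) = 4.188, G_2 = 10^(−4.45/10) = 0.3589
Friis cascade:
  F = 1.199 + (4.188 − 1)/23.99 = 1.332
NF = 10 log₁₀(1.332) = 1.24 dB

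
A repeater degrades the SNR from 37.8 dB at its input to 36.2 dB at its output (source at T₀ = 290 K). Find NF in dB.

NF (dB) = SNR_in(dB) − SNR_out(dB) when the source is at T₀
NF = 37.8 − 36.2 = 1.6 dB

1.6 dB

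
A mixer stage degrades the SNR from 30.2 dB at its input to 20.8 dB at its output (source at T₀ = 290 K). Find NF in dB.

9.4 dB

NF (dB) = SNR_in(dB) − SNR_out(dB) when the source is at T₀
NF = 30.2 − 20.8 = 9.4 dB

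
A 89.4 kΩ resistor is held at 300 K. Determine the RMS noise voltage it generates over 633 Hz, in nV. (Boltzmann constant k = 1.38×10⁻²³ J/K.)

V_n = √(4kTRB)
4kTRB = 4 × 1.38×10⁻²³ × 300 × 8.94×10⁴ × 6.33×10² = 9.37×10⁻¹³ V²
V_n = √(9.37×10⁻¹³) = 9.68×10⁻⁷ V = 968 nV

968 nV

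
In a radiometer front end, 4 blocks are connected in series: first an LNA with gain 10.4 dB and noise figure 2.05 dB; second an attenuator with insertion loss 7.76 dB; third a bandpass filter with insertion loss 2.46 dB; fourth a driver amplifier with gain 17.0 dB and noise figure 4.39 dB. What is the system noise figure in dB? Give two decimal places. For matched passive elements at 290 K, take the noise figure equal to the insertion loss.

6.18 dB

Convert to linear (a loss of L dB is a gain of −L dB): F_i = 10^(NF_i/10), G_i = 10^(G_i,dB/10)
  Stage 1: F_1 = 10^(2.05/10) = 1.603, G_1 = 10^(10.4/10) = 10.96
  Stage 2: F_2 = 10^(7.76/10) = 5.970, G_2 = 10^(−7.76/10) = 0.1675
  Stage 3: F_3 = 10^(2.46/10) = 1.762, G_3 = 10^(−2.46/10) = 0.5675
  Stage 4: F_4 = 10^(4.39/10) = 2.748, G_4 = 10^(17.0/10) = 50.12
Friis cascade:
  F = 1.603 + (5.970 − 1)/10.96 + (1.762 − 1)/1.837 + (2.748 − 1)/1.042 = 4.148
NF = 10 log₁₀(4.148) = 6.18 dB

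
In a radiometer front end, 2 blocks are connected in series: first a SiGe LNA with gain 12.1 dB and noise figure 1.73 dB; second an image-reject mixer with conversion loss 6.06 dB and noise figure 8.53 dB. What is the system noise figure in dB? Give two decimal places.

Convert to linear (a loss of L dB is a gain of −L dB): F_i = 10^(NF_i/10), G_i = 10^(G_i,dB/10)
  Stage 1: F_1 = 10^(1.73/10) = 1.489, G_1 = 10^(12.1/10) = 16.22
  Stage 2: F_2 = 10^(8.53/10) = 7.129, G_2 = 10^(−6.06/10) = 0.2477
Friis cascade:
  F = 1.489 + (7.129 − 1)/16.22 = 1.867
NF = 10 log₁₀(1.867) = 2.71 dB

2.71 dB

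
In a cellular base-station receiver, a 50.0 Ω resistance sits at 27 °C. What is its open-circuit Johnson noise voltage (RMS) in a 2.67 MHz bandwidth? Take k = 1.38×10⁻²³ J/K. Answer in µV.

1.49 µV

T = 27 °C + 273.15 = 300.15 K
V_n = √(4kTRB)
4kTRB = 4 × 1.38×10⁻²³ × 300.15 × 5.00×10¹ × 2.67×10⁶ = 2.21×10⁻¹² V²
V_n = √(2.21×10⁻¹²) = 1.49×10⁻⁶ V = 1.49 µV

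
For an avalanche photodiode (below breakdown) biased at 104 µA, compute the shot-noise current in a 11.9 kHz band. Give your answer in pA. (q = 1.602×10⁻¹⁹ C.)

630 pA

I_n = √(2qI·B)
2qI·B = 2 × 1.602×10⁻¹⁹ × 1.04×10⁻⁴ × 1.19×10⁴ = 3.97×10⁻¹⁹ A²
I_n = √(3.97×10⁻¹⁹) = 6.30×10⁻¹⁰ A = 630 pA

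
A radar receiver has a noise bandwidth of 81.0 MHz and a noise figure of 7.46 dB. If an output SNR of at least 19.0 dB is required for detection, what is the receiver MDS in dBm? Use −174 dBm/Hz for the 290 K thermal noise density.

−68.5 dBm

Sensitivity = −174 + 10 log₁₀(B) + NF + SNR_min
= −174 + 79.08 + 7.46 + 19.0
= −68.46 dBm → −68.5 dBm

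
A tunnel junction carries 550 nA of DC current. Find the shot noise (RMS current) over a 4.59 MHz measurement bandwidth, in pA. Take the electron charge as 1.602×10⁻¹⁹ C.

I_n = √(2qI·B)
2qI·B = 2 × 1.602×10⁻¹⁹ × 5.50×10⁻⁷ × 4.59×10⁶ = 8.09×10⁻¹⁹ A²
I_n = √(8.09×10⁻¹⁹) = 8.99×10⁻¹⁰ A = 899 pA

899 pA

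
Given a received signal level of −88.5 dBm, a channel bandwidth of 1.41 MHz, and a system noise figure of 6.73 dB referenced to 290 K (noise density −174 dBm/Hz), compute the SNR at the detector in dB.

17.3 dB

Noise floor: N = −174 + 10 log₁₀(B) + NF
10 log₁₀(1.41×10⁶) = 61.49 dB
N = −174 + 61.49 + 6.73 = −105.78 dBm
SNR = P_sig − N = −88.5 − (−105.78) = 17.28 dB → 17.3 dB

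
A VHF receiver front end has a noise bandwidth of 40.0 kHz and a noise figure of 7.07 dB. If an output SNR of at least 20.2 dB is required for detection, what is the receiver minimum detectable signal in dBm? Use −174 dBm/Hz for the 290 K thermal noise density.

−100.7 dBm

Sensitivity = −174 + 10 log₁₀(B) + NF + SNR_min
= −174 + 46.02 + 7.07 + 20.2
= −100.71 dBm → −100.7 dBm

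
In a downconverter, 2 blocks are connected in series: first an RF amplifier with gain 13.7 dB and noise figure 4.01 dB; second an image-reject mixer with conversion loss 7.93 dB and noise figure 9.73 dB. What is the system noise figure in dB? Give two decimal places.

4.59 dB

Convert to linear (a loss of L dB is a gain of −L dB): F_i = 10^(NF_i/10), G_i = 10^(G_i,dB/10)
  Stage 1: F_1 = 10^(4.01/10) = 2.518, G_1 = 10^(13.7/10) = 23.44
  Stage 2: F_2 = 10^(9.73/10) = 9.397, G_2 = 10^(−7.93/10) = 0.1611
Friis cascade:
  F = 2.518 + (9.397 − 1)/23.44 = 2.876
NF = 10 log₁₀(2.876) = 4.59 dB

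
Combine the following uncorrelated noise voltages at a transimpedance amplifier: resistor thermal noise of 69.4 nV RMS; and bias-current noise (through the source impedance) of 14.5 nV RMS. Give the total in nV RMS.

Uncorrelated sources add in power (mean-square): V_tot = √(ΣV_i²)
V_tot = √[(6.94×10⁻⁸)² + (1.45×10⁻⁸)²] = 7.09×10⁻⁸ V = 70.9 nV

70.9 nV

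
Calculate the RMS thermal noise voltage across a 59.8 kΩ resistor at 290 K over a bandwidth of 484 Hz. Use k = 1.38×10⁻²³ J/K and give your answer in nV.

681 nV

V_n = √(4kTRB)
4kTRB = 4 × 1.38×10⁻²³ × 290 × 5.98×10⁴ × 4.84×10² = 4.63×10⁻¹³ V²
V_n = √(4.63×10⁻¹³) = 6.81×10⁻⁷ V = 681 nV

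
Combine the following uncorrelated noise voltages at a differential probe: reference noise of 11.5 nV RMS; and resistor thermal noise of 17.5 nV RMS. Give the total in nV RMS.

Uncorrelated sources add in power (mean-square): V_tot = √(ΣV_i²)
V_tot = √[(1.15×10⁻⁸)² + (1.75×10⁻⁸)²] = 2.09×10⁻⁸ V = 20.9 nV

20.9 nV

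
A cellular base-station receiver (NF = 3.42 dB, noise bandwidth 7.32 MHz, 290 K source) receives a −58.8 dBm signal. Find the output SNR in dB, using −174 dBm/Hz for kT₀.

Noise floor: N = −174 + 10 log₁₀(B) + NF
10 log₁₀(7.32×10⁶) = 68.65 dB
N = −174 + 68.65 + 3.42 = −101.93 dBm
SNR = P_sig − N = −58.8 − (−101.93) = 43.13 dB → 43.1 dB

43.1 dB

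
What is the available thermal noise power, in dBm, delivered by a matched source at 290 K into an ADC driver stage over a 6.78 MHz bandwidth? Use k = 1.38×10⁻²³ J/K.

−105.7 dBm

P_n = kTB = 1.38×10⁻²³ × 290 × 6.78×10⁶ = 2.71×10⁻¹⁴ W
In dBm: 10 log₁₀(2.71×10⁻¹⁴ / 10⁻³) = −105.7 dBm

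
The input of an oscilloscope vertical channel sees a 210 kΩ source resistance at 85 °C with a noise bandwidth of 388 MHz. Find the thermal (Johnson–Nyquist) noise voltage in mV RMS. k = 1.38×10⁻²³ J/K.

1.27 mV

T = 85 °C + 273.15 = 358.15 K
V_n = √(4kTRB)
4kTRB = 4 × 1.38×10⁻²³ × 358.15 × 2.10×10⁵ × 3.88×10⁸ = 1.61×10⁻⁶ V²
V_n = √(1.61×10⁻⁶) = 1.27×10⁻³ V = 1.27 mV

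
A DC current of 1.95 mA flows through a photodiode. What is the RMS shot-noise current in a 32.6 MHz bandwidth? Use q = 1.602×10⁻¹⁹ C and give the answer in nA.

I_n = √(2qI·B)
2qI·B = 2 × 1.602×10⁻¹⁹ × 1.95×10⁻³ × 3.26×10⁷ = 2.04×10⁻¹⁴ A²
I_n = √(2.04×10⁻¹⁴) = 1.43×10⁻⁷ A = 143 nA

143 nA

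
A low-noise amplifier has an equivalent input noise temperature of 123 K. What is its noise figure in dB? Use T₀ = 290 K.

1.54 dB

F = 1 + T_e/T₀ = 1 + 123/290 = 1.42414
NF = 10 log₁₀(1.42414) = 1.54 dB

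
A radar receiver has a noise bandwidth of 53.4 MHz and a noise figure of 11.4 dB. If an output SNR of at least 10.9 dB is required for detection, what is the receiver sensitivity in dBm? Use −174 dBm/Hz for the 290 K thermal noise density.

Sensitivity = −174 + 10 log₁₀(B) + NF + SNR_min
= −174 + 77.28 + 11.4 + 10.9
= −74.42 dBm → −74.4 dBm

−74.4 dBm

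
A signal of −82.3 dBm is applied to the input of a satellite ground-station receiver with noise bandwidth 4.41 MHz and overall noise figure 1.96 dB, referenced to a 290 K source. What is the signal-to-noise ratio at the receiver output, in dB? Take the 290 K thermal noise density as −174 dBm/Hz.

23.3 dB

Noise floor: N = −174 + 10 log₁₀(B) + NF
10 log₁₀(4.41×10⁶) = 66.44 dB
N = −174 + 66.44 + 1.96 = −105.60 dBm
SNR = P_sig − N = −82.3 − (−105.60) = 23.30 dB → 23.3 dB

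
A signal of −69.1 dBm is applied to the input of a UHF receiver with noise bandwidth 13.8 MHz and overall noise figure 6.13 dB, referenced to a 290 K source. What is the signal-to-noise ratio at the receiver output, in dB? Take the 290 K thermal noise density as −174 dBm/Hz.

Noise floor: N = −174 + 10 log₁₀(B) + NF
10 log₁₀(1.38×10⁷) = 71.4 dB
N = −174 + 71.4 + 6.13 = −96.47 dBm
SNR = P_sig − N = −69.1 − (−96.47) = 27.37 dB → 27.4 dB

27.4 dB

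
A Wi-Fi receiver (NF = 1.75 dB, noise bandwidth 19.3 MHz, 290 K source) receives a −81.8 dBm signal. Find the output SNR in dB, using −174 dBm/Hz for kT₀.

Noise floor: N = −174 + 10 log₁₀(B) + NF
10 log₁₀(1.93×10⁷) = 72.86 dB
N = −174 + 72.86 + 1.75 = −99.39 dBm
SNR = P_sig − N = −81.8 − (−99.39) = 17.59 dB → 17.6 dB

17.6 dB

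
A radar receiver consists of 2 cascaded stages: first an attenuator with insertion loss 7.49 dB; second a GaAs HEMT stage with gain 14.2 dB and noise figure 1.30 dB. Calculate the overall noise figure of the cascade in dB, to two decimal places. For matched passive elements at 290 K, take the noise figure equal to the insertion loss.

Convert to linear (a loss of L dB is a gain of −L dB): F_i = 10^(NF_i/10), G_i = 10^(G_i,dB/10)
  Stage 1: F_1 = 10^(7.49/10) = 5.610, G_1 = 10^(−7.49/10) = 0.1782
  Stage 2: F_2 = 10^(1.30/10) = 1.349, G_2 = 10^(14.2/10) = 26.30
Friis cascade:
  F = 5.610 + (1.349 − 1)/0.1782 = 7.568
NF = 10 log₁₀(7.568) = 8.79 dB

8.79 dB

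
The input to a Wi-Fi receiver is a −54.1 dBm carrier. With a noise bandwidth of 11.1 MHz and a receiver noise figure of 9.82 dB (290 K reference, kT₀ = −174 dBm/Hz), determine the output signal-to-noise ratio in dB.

Noise floor: N = −174 + 10 log₁₀(B) + NF
10 log₁₀(1.11×10⁷) = 70.45 dB
N = −174 + 70.45 + 9.82 = −93.73 dBm
SNR = P_sig − N = −54.1 − (−93.73) = 39.63 dB → 39.6 dB

39.6 dB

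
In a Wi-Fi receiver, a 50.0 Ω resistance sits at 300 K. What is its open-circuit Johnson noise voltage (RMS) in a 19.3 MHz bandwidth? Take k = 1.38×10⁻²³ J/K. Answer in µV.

V_n = √(4kTRB)
4kTRB = 4 × 1.38×10⁻²³ × 300 × 5.00×10¹ × 1.93×10⁷ = 1.60×10⁻¹¹ V²
V_n = √(1.60×10⁻¹¹) = 4.00×10⁻⁶ V = 4.00 µV

4.00 µV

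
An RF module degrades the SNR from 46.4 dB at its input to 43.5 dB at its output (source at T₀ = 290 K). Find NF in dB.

NF (dB) = SNR_in(dB) − SNR_out(dB) when the source is at T₀
NF = 46.4 − 43.5 = 2.9 dB

2.9 dB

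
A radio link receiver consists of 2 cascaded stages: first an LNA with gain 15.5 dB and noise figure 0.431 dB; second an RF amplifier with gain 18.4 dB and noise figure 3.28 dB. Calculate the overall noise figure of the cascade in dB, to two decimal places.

0.55 dB

Convert to linear (a loss of L dB is a gain of −L dB): F_i = 10^(NF_i/10), G_i = 10^(G_i,dB/10)
  Stage 1: F_1 = 10^(0.431/10) = 1.104, G_1 = 10^(15.5/10) = 35.48
  Stage 2: F_2 = 10^(3.28/10) = 2.128, G_2 = 10^(18.4/10) = 69.18
Friis cascade:
  F = 1.104 + (2.128 − 1)/35.48 = 1.136
NF = 10 log₁₀(1.136) = 0.55 dB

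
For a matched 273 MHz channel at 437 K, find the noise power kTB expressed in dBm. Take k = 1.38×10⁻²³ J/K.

−87.8 dBm

P_n = kTB = 1.38×10⁻²³ × 437 × 2.73×10⁸ = 1.65×10⁻¹² W
In dBm: 10 log₁₀(1.65×10⁻¹² / 10⁻³) = −87.8 dBm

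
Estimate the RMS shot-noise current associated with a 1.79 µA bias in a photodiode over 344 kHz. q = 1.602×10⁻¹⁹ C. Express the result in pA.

444 pA

I_n = √(2qI·B)
2qI·B = 2 × 1.602×10⁻¹⁹ × 1.79×10⁻⁶ × 3.44×10⁵ = 1.97×10⁻¹⁹ A²
I_n = √(1.97×10⁻¹⁹) = 4.44×10⁻¹⁰ A = 444 pA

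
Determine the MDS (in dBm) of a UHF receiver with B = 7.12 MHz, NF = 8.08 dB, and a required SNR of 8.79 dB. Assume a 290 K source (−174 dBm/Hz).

−88.6 dBm

Sensitivity = −174 + 10 log₁₀(B) + NF + SNR_min
= −174 + 68.52 + 8.08 + 8.79
= −88.61 dBm → −88.6 dBm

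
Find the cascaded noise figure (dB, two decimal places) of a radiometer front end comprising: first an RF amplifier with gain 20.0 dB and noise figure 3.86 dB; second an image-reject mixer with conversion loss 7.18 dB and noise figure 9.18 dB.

3.99 dB

Convert to linear (a loss of L dB is a gain of −L dB): F_i = 10^(NF_i/10), G_i = 10^(G_i,dB/10)
  Stage 1: F_1 = 10^(3.86/10) = 2.432, G_1 = 10^(20.0/10) = 100.0
  Stage 2: F_2 = 10^(9.18/10) = 8.279, G_2 = 10^(−7.18/10) = 0.1914
Friis cascade:
  F = 2.432 + (8.279 − 1)/100.0 = 2.505
NF = 10 log₁₀(2.505) = 3.99 dB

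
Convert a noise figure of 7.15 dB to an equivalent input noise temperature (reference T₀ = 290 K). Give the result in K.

1215 K

F = 10^(7.15/10) = 5.188
T_e = (F − 1)·T₀ = (5.188 − 1) × 290 = 1215 K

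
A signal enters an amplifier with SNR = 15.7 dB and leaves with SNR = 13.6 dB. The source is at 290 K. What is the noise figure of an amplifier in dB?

NF (dB) = SNR_in(dB) − SNR_out(dB) when the source is at T₀
NF = 15.7 − 13.6 = 2.1 dB

2.1 dB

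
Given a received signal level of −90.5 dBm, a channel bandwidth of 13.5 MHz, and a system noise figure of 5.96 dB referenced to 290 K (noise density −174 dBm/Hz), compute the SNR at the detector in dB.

Noise floor: N = −174 + 10 log₁₀(B) + NF
10 log₁₀(1.35×10⁷) = 71.3 dB
N = −174 + 71.3 + 5.96 = −96.74 dBm
SNR = P_sig − N = −90.5 − (−96.74) = 6.24 dB → 6.2 dB

6.2 dB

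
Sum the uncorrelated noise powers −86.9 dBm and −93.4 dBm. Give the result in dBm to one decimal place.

−86.0 dBm

Convert to linear, add, convert back:
P₁ = 2.04×10⁻¹² W, P₂ = 4.57×10⁻¹³ W
P_tot = 2.50×10⁻¹² W → 10 log₁₀(P_tot / 10⁻³) = −86.0 dBm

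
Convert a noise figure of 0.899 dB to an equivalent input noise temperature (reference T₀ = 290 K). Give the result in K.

F = 10^(0.899/10) = 1.22999
T_e = (F − 1)·T₀ = (1.22999 − 1) × 290 = 66.7 K

66.7 K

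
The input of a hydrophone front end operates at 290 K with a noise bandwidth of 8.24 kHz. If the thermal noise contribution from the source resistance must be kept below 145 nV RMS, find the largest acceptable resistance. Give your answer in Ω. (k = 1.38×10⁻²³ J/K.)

159 Ω

Johnson–Nyquist: V_n = √(4kTRB) ⇒ R = V_n² / (4kTB)
4kTB = 4 × 1.38×10⁻²³ × 290 × 8.24×10³ = 1.32×10⁻¹⁶
R = (1.45×10⁻⁷)² / 1.32×10⁻¹⁶ = 1.59×10² Ω = 159 Ω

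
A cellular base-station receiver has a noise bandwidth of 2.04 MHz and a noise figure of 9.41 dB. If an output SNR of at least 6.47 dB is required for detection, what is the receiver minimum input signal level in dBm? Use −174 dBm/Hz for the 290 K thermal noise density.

−95.0 dBm

Sensitivity = −174 + 10 log₁₀(B) + NF + SNR_min
= −174 + 63.1 + 9.41 + 6.47
= −95.02 dBm → −95.0 dBm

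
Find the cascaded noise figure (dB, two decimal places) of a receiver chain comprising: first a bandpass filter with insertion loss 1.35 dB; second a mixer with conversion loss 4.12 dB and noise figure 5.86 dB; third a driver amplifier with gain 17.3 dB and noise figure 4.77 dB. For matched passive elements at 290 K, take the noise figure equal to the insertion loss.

Convert to linear (a loss of L dB is a gain of −L dB): F_i = 10^(NF_i/10), G_i = 10^(G_i,dB/10)
  Stage 1: F_1 = 10^(1.35/10) = 1.365, G_1 = 10^(−1.35/10) = 0.7328
  Stage 2: F_2 = 10^(5.86/10) = 3.855, G_2 = 10^(−4.12/10) = 0.3873
  Stage 3: F_3 = 10^(4.77/10) = 2.999, G_3 = 10^(17.3/10) = 53.70
Friis cascade:
  F = 1.365 + (3.855 − 1)/0.7328 + (2.999 − 1)/0.2838 = 12.30
NF = 10 log₁₀(12.30) = 10.90 dB

10.90 dB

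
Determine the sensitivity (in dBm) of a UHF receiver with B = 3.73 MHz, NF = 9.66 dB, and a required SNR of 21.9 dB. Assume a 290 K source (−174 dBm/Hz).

−76.7 dBm

Sensitivity = −174 + 10 log₁₀(B) + NF + SNR_min
= −174 + 65.72 + 9.66 + 21.9
= −76.72 dBm → −76.7 dBm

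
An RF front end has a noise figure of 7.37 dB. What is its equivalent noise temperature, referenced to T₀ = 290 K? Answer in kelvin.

F = 10^(7.37/10) = 5.45758
T_e = (F − 1)·T₀ = (5.45758 − 1) × 290 = 1293 K

1293 K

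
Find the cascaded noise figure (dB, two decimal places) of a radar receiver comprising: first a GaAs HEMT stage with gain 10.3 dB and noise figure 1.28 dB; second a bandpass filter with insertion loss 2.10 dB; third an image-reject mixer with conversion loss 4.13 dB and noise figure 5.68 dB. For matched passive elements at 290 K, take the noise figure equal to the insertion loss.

2.57 dB

Convert to linear (a loss of L dB is a gain of −L dB): F_i = 10^(NF_i/10), G_i = 10^(G_i,dB/10)
  Stage 1: F_1 = 10^(1.28/10) = 1.343, G_1 = 10^(10.3/10) = 10.72
  Stage 2: F_2 = 10^(2.10/10) = 1.622, G_2 = 10^(−2.10/10) = 0.6166
  Stage 3: F_3 = 10^(5.68/10) = 3.698, G_3 = 10^(−4.13/10) = 0.3864
Friis cascade:
  F = 1.343 + (1.622 − 1)/10.72 + (3.698 − 1)/6.607 = 1.809
NF = 10 log₁₀(1.809) = 2.57 dB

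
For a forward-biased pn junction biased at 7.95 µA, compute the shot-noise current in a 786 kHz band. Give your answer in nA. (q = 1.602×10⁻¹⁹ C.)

1.41 nA

I_n = √(2qI·B)
2qI·B = 2 × 1.602×10⁻¹⁹ × 7.95×10⁻⁶ × 7.86×10⁵ = 2.00×10⁻¹⁸ A²
I_n = √(2.00×10⁻¹⁸) = 1.41×10⁻⁹ A = 1.41 nA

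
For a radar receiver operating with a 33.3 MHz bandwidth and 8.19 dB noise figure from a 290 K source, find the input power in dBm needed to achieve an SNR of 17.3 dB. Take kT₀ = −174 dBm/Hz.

Sensitivity = −174 + 10 log₁₀(B) + NF + SNR_min
= −174 + 75.22 + 8.19 + 17.3
= −73.29 dBm → −73.3 dBm

−73.3 dBm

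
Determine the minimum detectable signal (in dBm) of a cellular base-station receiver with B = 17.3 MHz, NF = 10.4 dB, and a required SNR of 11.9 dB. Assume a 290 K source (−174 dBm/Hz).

−79.3 dBm

Sensitivity = −174 + 10 log₁₀(B) + NF + SNR_min
= −174 + 72.38 + 10.4 + 11.9
= −79.32 dBm → −79.3 dBm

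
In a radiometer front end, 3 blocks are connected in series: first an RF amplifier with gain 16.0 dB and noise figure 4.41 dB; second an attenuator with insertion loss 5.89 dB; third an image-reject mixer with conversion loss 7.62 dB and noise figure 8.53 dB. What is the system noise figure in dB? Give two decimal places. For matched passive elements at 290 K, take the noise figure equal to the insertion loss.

Convert to linear (a loss of L dB is a gain of −L dB): F_i = 10^(NF_i/10), G_i = 10^(G_i,dB/10)
  Stage 1: F_1 = 10^(4.41/10) = 2.761, G_1 = 10^(16.0/10) = 39.81
  Stage 2: F_2 = 10^(5.89/10) = 3.882, G_2 = 10^(−5.89/10) = 0.2576
  Stage 3: F_3 = 10^(8.53/10) = 7.129, G_3 = 10^(−7.62/10) = 0.1730
Friis cascade:
  F = 2.761 + (3.882 − 1)/39.81 + (7.129 − 1)/10.26 = 3.430
NF = 10 log₁₀(3.430) = 5.35 dB

5.35 dB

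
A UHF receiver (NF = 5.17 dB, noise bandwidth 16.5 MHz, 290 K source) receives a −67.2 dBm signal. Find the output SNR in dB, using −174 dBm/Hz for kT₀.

Noise floor: N = −174 + 10 log₁₀(B) + NF
10 log₁₀(1.65×10⁷) = 72.17 dB
N = −174 + 72.17 + 5.17 = −96.66 dBm
SNR = P_sig − N = −67.2 − (−96.66) = 29.46 dB → 29.5 dB

29.5 dB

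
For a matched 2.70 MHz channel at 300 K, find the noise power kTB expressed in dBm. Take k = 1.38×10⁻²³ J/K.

P_n = kTB = 1.38×10⁻²³ × 300 × 2.70×10⁶ = 1.12×10⁻¹⁴ W
In dBm: 10 log₁₀(1.12×10⁻¹⁴ / 10⁻³) = −109.5 dBm

−109.5 dBm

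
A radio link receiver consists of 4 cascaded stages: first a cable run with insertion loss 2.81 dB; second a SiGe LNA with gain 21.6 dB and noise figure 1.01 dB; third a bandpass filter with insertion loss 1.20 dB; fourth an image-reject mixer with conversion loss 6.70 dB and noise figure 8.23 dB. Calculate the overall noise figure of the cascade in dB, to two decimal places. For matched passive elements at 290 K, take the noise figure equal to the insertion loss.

Convert to linear (a loss of L dB is a gain of −L dB): F_i = 10^(NF_i/10), G_i = 10^(G_i,dB/10)
  Stage 1: F_1 = 10^(2.81/10) = 1.910, G_1 = 10^(−2.81/10) = 0.5236
  Stage 2: F_2 = 10^(1.01/10) = 1.262, G_2 = 10^(21.6/10) = 144.5
  Stage 3: F_3 = 10^(1.20/10) = 1.318, G_3 = 10^(−1.20/10) = 0.7586
  Stage 4: F_4 = 10^(8.23/10) = 6.653, G_4 = 10^(−6.70/10) = 0.2138
Friis cascade:
  F = 1.910 + (1.262 − 1)/0.5236 + (1.318 − 1)/75.68 + (6.653 − 1)/57.41 = 2.513
NF = 10 log₁₀(2.513) = 4.00 dB

4.00 dB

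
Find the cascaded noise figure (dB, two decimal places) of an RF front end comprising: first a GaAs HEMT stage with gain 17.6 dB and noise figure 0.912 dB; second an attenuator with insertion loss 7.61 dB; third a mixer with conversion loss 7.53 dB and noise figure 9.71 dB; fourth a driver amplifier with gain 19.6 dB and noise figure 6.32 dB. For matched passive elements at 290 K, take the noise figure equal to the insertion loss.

Convert to linear (a loss of L dB is a gain of −L dB): F_i = 10^(NF_i/10), G_i = 10^(G_i,dB/10)
  Stage 1: F_1 = 10^(0.912/10) = 1.234, G_1 = 10^(17.6/10) = 57.54
  Stage 2: F_2 = 10^(7.61/10) = 5.768, G_2 = 10^(−7.61/10) = 0.1734
  Stage 3: F_3 = 10^(9.71/10) = 9.354, G_3 = 10^(−7.53/10) = 0.1766
  Stage 4: F_4 = 10^(6.32/10) = 4.285, G_4 = 10^(19.6/10) = 91.20
Friis cascade:
  F = 1.234 + (5.768 − 1)/57.54 + (9.354 − 1)/9.977 + (4.285 − 1)/1.762 = 4.019
NF = 10 log₁₀(4.019) = 6.04 dB

6.04 dB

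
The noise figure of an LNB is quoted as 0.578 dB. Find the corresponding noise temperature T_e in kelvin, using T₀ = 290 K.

41.3 K

F = 10^(0.578/10) = 1.14235
T_e = (F − 1)·T₀ = (1.14235 − 1) × 290 = 41.3 K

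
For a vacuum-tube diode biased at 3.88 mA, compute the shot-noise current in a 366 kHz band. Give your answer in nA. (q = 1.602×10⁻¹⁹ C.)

I_n = √(2qI·B)
2qI·B = 2 × 1.602×10⁻¹⁹ × 3.88×10⁻³ × 3.66×10⁵ = 4.55×10⁻¹⁶ A²
I_n = √(4.55×10⁻¹⁶) = 2.13×10⁻⁸ A = 21.3 nA

21.3 nA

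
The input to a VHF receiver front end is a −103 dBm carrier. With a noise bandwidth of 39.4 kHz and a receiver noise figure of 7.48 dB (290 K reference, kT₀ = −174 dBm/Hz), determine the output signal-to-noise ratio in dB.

Noise floor: N = −174 + 10 log₁₀(B) + NF
10 log₁₀(3.94×10⁴) = 45.95 dB
N = −174 + 45.95 + 7.48 = −120.57 dBm
SNR = P_sig − N = −103 − (−120.57) = 17.57 dB → 17.6 dB

17.6 dB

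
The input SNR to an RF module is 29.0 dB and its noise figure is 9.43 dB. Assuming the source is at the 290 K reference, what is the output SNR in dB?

19.57 dB

By definition F = SNR_in/SNR_out, so in dB: SNR_out = SNR_in − NF
SNR_out = 29.0 − 9.43 = 19.57 dB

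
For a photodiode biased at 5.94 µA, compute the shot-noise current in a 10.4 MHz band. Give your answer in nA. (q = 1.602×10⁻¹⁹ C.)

I_n = √(2qI·B)
2qI·B = 2 × 1.602×10⁻¹⁹ × 5.94×10⁻⁶ × 1.04×10⁷ = 1.98×10⁻¹⁷ A²
I_n = √(1.98×10⁻¹⁷) = 4.45×10⁻⁹ A = 4.45 nA

4.45 nA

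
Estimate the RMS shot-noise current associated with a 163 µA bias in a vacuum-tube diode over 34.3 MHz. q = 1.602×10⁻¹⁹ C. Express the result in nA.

I_n = √(2qI·B)
2qI·B = 2 × 1.602×10⁻¹⁹ × 1.63×10⁻⁴ × 3.43×10⁷ = 1.79×10⁻¹⁵ A²
I_n = √(1.79×10⁻¹⁵) = 4.23×10⁻⁸ A = 42.3 nA

42.3 nA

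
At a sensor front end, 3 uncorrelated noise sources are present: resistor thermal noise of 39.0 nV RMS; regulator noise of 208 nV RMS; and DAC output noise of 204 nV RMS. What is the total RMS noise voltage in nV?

294 nV

Uncorrelated sources add in power (mean-square): V_tot = √(ΣV_i²)
V_tot = √[(3.90×10⁻⁸)² + (2.08×10⁻⁷)² + (2.04×10⁻⁷)²] = 2.94×10⁻⁷ V = 294 nV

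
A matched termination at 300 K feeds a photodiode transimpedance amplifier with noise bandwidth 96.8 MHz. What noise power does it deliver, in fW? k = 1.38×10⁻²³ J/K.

P_n = kTB = 1.38×10⁻²³ × 300 × 9.68×10⁷ = 4.01×10⁻¹³ W = 401 fW

401 fW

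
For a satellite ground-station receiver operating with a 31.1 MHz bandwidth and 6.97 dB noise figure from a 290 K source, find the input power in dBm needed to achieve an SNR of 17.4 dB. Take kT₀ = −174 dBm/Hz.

−74.7 dBm

Sensitivity = −174 + 10 log₁₀(B) + NF + SNR_min
= −174 + 74.93 + 6.97 + 17.4
= −74.70 dBm → −74.7 dBm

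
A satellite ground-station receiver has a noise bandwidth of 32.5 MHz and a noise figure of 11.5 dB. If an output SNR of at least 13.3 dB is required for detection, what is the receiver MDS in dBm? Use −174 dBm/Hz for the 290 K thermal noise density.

Sensitivity = −174 + 10 log₁₀(B) + NF + SNR_min
= −174 + 75.12 + 11.5 + 13.3
= −74.08 dBm → −74.1 dBm

−74.1 dBm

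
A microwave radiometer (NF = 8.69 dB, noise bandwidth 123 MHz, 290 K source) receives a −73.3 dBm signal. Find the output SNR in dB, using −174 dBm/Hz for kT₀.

Noise floor: N = −174 + 10 log₁₀(B) + NF
10 log₁₀(1.23×10⁸) = 80.9 dB
N = −174 + 80.9 + 8.69 = −84.41 dBm
SNR = P_sig − N = −73.3 − (−84.41) = 11.11 dB → 11.1 dB

11.1 dB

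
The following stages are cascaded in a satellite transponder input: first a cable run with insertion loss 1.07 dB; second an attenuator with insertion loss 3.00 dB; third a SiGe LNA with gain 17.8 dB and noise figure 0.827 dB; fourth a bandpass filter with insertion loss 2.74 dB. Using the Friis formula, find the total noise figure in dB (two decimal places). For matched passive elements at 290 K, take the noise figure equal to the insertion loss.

Convert to linear (a loss of L dB is a gain of −L dB): F_i = 10^(NF_i/10), G_i = 10^(G_i,dB/10)
  Stage 1: F_1 = 10^(1.07/10) = 1.279, G_1 = 10^(−1.07/10) = 0.7816
  Stage 2: F_2 = 10^(3.00/10) = 1.995, G_2 = 10^(−3.00/10) = 0.5012
  Stage 3: F_3 = 10^(0.827/10) = 1.210, G_3 = 10^(17.8/10) = 60.26
  Stage 4: F_4 = 10^(2.74/10) = 1.879, G_4 = 10^(−2.74/10) = 0.5321
Friis cascade:
  F = 1.279 + (1.995 − 1)/0.7816 + (1.210 − 1)/0.3917 + (1.879 − 1)/23.60 = 3.125
NF = 10 log₁₀(3.125) = 4.95 dB

4.95 dB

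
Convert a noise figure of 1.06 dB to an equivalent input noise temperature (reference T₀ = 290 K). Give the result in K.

F = 10^(1.06/10) = 1.27644
T_e = (F − 1)·T₀ = (1.27644 − 1) × 290 = 80.2 K

80.2 K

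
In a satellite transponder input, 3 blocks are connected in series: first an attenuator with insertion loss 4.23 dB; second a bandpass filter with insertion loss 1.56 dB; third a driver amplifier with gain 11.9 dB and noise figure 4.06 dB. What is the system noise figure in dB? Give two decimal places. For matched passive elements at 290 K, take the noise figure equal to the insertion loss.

Convert to linear (a loss of L dB is a gain of −L dB): F_i = 10^(NF_i/10), G_i = 10^(G_i,dB/10)
  Stage 1: F_1 = 10^(4.23/10) = 2.649, G_1 = 10^(−4.23/10) = 0.3776
  Stage 2: F_2 = 10^(1.56/10) = 1.432, G_2 = 10^(−1.56/10) = 0.6982
  Stage 3: F_3 = 10^(4.06/10) = 2.547, G_3 = 10^(11.9/10) = 15.49
Friis cascade:
  F = 2.649 + (1.432 − 1)/0.3776 + (2.547 − 1)/0.2636 = 9.661
NF = 10 log₁₀(9.661) = 9.85 dB

9.85 dB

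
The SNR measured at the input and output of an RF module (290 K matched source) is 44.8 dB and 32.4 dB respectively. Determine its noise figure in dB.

NF (dB) = SNR_in(dB) − SNR_out(dB) when the source is at T₀
NF = 44.8 − 32.4 = 12.4 dB

12.4 dB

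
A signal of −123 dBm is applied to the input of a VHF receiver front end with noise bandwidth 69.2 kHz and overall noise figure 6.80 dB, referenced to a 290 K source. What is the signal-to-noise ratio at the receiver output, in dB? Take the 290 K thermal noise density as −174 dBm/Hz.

Noise floor: N = −174 + 10 log₁₀(B) + NF
10 log₁₀(6.92×10⁴) = 48.4 dB
N = −174 + 48.4 + 6.80 = −118.80 dBm
SNR = P_sig − N = −123 − (−118.80) = −4.20 dB → −4.2 dB

−4.2 dB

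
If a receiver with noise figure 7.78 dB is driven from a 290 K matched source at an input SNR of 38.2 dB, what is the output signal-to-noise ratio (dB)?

30.42 dB

By definition F = SNR_in/SNR_out, so in dB: SNR_out = SNR_in − NF
SNR_out = 38.2 − 7.78 = 30.42 dB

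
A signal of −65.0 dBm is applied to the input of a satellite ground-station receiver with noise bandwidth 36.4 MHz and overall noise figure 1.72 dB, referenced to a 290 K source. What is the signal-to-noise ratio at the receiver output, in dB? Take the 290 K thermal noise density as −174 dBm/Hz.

Noise floor: N = −174 + 10 log₁₀(B) + NF
10 log₁₀(3.64×10⁷) = 75.61 dB
N = −174 + 75.61 + 1.72 = −96.67 dBm
SNR = P_sig − N = −65.0 − (−96.67) = 31.67 dB → 31.7 dB

31.7 dB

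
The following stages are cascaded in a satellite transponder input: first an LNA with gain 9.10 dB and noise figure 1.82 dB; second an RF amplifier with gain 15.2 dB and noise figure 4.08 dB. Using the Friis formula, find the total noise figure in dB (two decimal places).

2.34 dB

Convert to linear (a loss of L dB is a gain of −L dB): F_i = 10^(NF_i/10), G_i = 10^(G_i,dB/10)
  Stage 1: F_1 = 10^(1.82/10) = 1.521, G_1 = 10^(9.10/10) = 8.128
  Stage 2: F_2 = 10^(4.08/10) = 2.559, G_2 = 10^(15.2/10) = 33.11
Friis cascade:
  F = 1.521 + (2.559 − 1)/8.128 = 1.712
NF = 10 log₁₀(1.712) = 2.34 dB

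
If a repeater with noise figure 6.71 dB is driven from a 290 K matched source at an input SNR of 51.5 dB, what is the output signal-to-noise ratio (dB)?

44.79 dB

By definition F = SNR_in/SNR_out, so in dB: SNR_out = SNR_in − NF
SNR_out = 51.5 − 6.71 = 44.79 dB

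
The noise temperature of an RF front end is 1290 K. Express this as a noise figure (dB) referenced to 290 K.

F = 1 + T_e/T₀ = 1 + 1290/290 = 5.44828
NF = 10 log₁₀(5.44828) = 7.36 dB

7.36 dB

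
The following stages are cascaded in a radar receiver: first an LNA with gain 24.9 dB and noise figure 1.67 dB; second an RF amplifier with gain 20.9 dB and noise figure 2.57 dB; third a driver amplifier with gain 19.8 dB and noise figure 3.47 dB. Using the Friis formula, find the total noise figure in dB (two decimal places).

1.68 dB

Convert to linear (a loss of L dB is a gain of −L dB): F_i = 10^(NF_i/10), G_i = 10^(G_i,dB/10)
  Stage 1: F_1 = 10^(1.67/10) = 1.469, G_1 = 10^(24.9/10) = 309.0
  Stage 2: F_2 = 10^(2.57/10) = 1.807, G_2 = 10^(20.9/10) = 123.0
  Stage 3: F_3 = 10^(3.47/10) = 2.223, G_3 = 10^(19.8/10) = 95.50
Friis cascade:
  F = 1.469 + (1.807 − 1)/309.0 + (2.223 − 1)/3.802×10⁴ = 1.472
NF = 10 log₁₀(1.472) = 1.68 dB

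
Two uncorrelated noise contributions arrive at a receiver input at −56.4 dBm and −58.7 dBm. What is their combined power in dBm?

−54.4 dBm

Convert to linear, add, convert back:
P₁ = 2.29×10⁻⁹ W, P₂ = 1.35×10⁻⁹ W
P_tot = 3.64×10⁻⁹ W → 10 log₁₀(P_tot / 10⁻³) = −54.4 dBm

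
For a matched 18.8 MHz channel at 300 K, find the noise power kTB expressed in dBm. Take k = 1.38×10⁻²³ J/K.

−101.1 dBm

P_n = kTB = 1.38×10⁻²³ × 300 × 1.88×10⁷ = 7.78×10⁻¹⁴ W
In dBm: 10 log₁₀(7.78×10⁻¹⁴ / 10⁻³) = −101.1 dBm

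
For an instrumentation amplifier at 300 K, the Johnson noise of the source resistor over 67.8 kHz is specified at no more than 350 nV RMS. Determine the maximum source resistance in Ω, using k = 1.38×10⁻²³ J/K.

109 Ω

Johnson–Nyquist: V_n = √(4kTRB) ⇒ R = V_n² / (4kTB)
4kTB = 4 × 1.38×10⁻²³ × 300 × 6.78×10⁴ = 1.12×10⁻¹⁵
R = (3.50×10⁻⁷)² / 1.12×10⁻¹⁵ = 1.09×10² Ω = 109 Ω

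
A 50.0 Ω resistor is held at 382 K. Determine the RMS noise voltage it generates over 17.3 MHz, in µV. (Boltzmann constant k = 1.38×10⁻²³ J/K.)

4.27 µV

V_n = √(4kTRB)
4kTRB = 4 × 1.38×10⁻²³ × 382 × 5.00×10¹ × 1.73×10⁷ = 1.82×10⁻¹¹ V²
V_n = √(1.82×10⁻¹¹) = 4.27×10⁻⁶ V = 4.27 µV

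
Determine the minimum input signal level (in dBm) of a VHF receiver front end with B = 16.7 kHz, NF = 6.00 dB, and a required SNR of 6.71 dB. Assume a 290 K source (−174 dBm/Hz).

Sensitivity = −174 + 10 log₁₀(B) + NF + SNR_min
= −174 + 42.23 + 6.00 + 6.71
= −119.06 dBm → −119.1 dBm

−119.1 dBm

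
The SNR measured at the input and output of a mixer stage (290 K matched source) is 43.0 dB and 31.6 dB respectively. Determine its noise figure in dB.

NF (dB) = SNR_in(dB) − SNR_out(dB) when the source is at T₀
NF = 43.0 − 31.6 = 11.4 dB

11.4 dB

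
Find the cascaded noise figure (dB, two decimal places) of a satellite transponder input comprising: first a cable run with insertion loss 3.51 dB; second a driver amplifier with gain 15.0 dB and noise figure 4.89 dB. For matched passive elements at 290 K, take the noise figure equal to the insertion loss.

Convert to linear (a loss of L dB is a gain of −L dB): F_i = 10^(NF_i/10), G_i = 10^(G_i,dB/10)
  Stage 1: F_1 = 10^(3.51/10) = 2.244, G_1 = 10^(−3.51/10) = 0.4457
  Stage 2: F_2 = 10^(4.89/10) = 3.083, G_2 = 10^(15.0/10) = 31.62
Friis cascade:
  F = 2.244 + (3.083 − 1)/0.4457 = 6.918
NF = 10 log₁₀(6.918) = 8.40 dB

8.40 dB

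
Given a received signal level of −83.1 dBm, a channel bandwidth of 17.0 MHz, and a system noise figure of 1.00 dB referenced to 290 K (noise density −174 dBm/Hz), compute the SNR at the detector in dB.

Noise floor: N = −174 + 10 log₁₀(B) + NF
10 log₁₀(1.70×10⁷) = 72.3 dB
N = −174 + 72.3 + 1.00 = −100.70 dBm
SNR = P_sig − N = −83.1 − (−100.70) = 17.60 dB → 17.6 dB

17.6 dB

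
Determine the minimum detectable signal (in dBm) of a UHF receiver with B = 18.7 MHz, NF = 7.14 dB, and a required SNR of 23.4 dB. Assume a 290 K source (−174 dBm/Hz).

Sensitivity = −174 + 10 log₁₀(B) + NF + SNR_min
= −174 + 72.72 + 7.14 + 23.4
= −70.74 dBm → −70.7 dBm

−70.7 dBm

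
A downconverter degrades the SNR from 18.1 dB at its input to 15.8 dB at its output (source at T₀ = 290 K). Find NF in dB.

2.3 dB

NF (dB) = SNR_in(dB) − SNR_out(dB) when the source is at T₀
NF = 18.1 − 15.8 = 2.3 dB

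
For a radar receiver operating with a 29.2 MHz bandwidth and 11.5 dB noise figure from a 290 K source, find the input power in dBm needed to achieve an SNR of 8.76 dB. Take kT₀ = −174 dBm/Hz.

Sensitivity = −174 + 10 log₁₀(B) + NF + SNR_min
= −174 + 74.65 + 11.5 + 8.76
= −79.09 dBm → −79.1 dBm

−79.1 dBm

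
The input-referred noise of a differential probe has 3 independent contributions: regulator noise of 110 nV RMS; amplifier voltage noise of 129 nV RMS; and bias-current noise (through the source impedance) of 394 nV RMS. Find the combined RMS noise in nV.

Uncorrelated sources add in power (mean-square): V_tot = √(ΣV_i²)
V_tot = √[(1.10×10⁻⁷)² + (1.29×10⁻⁷)² + (3.94×10⁻⁷)²] = 4.29×10⁻⁷ V = 429 nV

429 nV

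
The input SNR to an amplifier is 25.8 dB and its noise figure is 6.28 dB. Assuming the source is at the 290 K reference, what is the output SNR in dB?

19.52 dB

By definition F = SNR_in/SNR_out, so in dB: SNR_out = SNR_in − NF
SNR_out = 25.8 − 6.28 = 19.52 dB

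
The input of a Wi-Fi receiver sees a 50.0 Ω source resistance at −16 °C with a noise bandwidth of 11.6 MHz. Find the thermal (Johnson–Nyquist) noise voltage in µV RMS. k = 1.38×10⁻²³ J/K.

2.87 µV

T = −16 °C + 273.15 = 257.15 K
V_n = √(4kTRB)
4kTRB = 4 × 1.38×10⁻²³ × 257.15 × 5.00×10¹ × 1.16×10⁷ = 8.23×10⁻¹² V²
V_n = √(8.23×10⁻¹²) = 2.87×10⁻⁶ V = 2.87 µV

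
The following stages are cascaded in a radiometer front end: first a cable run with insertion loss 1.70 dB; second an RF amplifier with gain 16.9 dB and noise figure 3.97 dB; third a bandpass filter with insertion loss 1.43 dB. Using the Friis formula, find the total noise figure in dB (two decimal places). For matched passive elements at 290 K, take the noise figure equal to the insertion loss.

5.68 dB

Convert to linear (a loss of L dB is a gain of −L dB): F_i = 10^(NF_i/10), G_i = 10^(G_i,dB/10)
  Stage 1: F_1 = 10^(1.70/10) = 1.479, G_1 = 10^(−1.70/10) = 0.6761
  Stage 2: F_2 = 10^(3.97/10) = 2.495, G_2 = 10^(16.9/10) = 48.98
  Stage 3: F_3 = 10^(1.43/10) = 1.390, G_3 = 10^(−1.43/10) = 0.7194
Friis cascade:
  F = 1.479 + (2.495 − 1)/0.6761 + (1.390 − 1)/33.11 = 3.702
NF = 10 log₁₀(3.702) = 5.68 dB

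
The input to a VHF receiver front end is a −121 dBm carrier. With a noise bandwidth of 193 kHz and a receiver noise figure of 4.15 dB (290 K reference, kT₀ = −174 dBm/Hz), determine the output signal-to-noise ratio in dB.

−4.0 dB

Noise floor: N = −174 + 10 log₁₀(B) + NF
10 log₁₀(1.93×10⁵) = 52.86 dB
N = −174 + 52.86 + 4.15 = −116.99 dBm
SNR = P_sig − N = −121 − (−116.99) = −4.01 dB → −4.0 dB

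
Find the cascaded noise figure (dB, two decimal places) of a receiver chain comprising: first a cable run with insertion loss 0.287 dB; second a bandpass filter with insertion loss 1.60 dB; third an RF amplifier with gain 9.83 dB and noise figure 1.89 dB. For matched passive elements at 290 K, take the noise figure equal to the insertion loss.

3.78 dB

Convert to linear (a loss of L dB is a gain of −L dB): F_i = 10^(NF_i/10), G_i = 10^(G_i,dB/10)
  Stage 1: F_1 = 10^(0.287/10) = 1.068, G_1 = 10^(−0.287/10) = 0.9361
  Stage 2: F_2 = 10^(1.60/10) = 1.445, G_2 = 10^(−1.60/10) = 0.6918
  Stage 3: F_3 = 10^(1.89/10) = 1.545, G_3 = 10^(9.83/10) = 9.616
Friis cascade:
  F = 1.068 + (1.445 − 1)/0.9361 + (1.545 − 1)/0.6476 = 2.386
NF = 10 log₁₀(2.386) = 3.78 dB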